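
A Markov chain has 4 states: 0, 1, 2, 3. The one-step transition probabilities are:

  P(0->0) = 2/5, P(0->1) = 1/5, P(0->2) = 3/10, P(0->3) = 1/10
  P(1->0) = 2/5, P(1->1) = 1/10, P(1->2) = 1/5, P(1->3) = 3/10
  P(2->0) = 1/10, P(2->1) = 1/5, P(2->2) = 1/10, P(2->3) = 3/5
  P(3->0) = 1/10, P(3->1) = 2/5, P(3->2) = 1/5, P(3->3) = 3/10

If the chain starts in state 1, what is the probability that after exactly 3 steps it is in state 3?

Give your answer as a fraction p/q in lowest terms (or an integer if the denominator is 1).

Computing P^3 by repeated multiplication:
P^1 =
  0: [2/5, 1/5, 3/10, 1/10]
  1: [2/5, 1/10, 1/5, 3/10]
  2: [1/10, 1/5, 1/10, 3/5]
  3: [1/10, 2/5, 1/5, 3/10]
P^2 =
  0: [7/25, 1/5, 21/100, 31/100]
  1: [1/4, 1/4, 11/50, 7/25]
  2: [19/100, 3/10, 1/5, 31/100]
  3: [1/4, 11/50, 19/100, 17/50]
P^3 =
  0: [61/250, 121/500, 207/1000, 307/1000]
  1: [1/4, 231/1000, 203/1000, 79/250]
  2: [247/1000, 29/125, 199/1000, 161/500]
  3: [241/1000, 123/500, 103/500, 307/1000]

(P^3)[1 -> 3] = 79/250

Answer: 79/250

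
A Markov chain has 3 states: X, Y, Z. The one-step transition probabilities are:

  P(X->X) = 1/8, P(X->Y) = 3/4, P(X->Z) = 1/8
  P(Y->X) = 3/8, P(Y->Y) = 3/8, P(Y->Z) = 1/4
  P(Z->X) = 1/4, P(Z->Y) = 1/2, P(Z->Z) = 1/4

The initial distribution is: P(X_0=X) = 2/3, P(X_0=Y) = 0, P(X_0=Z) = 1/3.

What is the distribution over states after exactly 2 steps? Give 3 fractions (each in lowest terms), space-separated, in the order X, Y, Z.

Propagating the distribution step by step (d_{t+1} = d_t * P):
d_0 = (X=2/3, Y=0, Z=1/3)
  d_1[X] = 2/3*1/8 + 0*3/8 + 1/3*1/4 = 1/6
  d_1[Y] = 2/3*3/4 + 0*3/8 + 1/3*1/2 = 2/3
  d_1[Z] = 2/3*1/8 + 0*1/4 + 1/3*1/4 = 1/6
d_1 = (X=1/6, Y=2/3, Z=1/6)
  d_2[X] = 1/6*1/8 + 2/3*3/8 + 1/6*1/4 = 5/16
  d_2[Y] = 1/6*3/4 + 2/3*3/8 + 1/6*1/2 = 11/24
  d_2[Z] = 1/6*1/8 + 2/3*1/4 + 1/6*1/4 = 11/48
d_2 = (X=5/16, Y=11/24, Z=11/48)

Answer: 5/16 11/24 11/48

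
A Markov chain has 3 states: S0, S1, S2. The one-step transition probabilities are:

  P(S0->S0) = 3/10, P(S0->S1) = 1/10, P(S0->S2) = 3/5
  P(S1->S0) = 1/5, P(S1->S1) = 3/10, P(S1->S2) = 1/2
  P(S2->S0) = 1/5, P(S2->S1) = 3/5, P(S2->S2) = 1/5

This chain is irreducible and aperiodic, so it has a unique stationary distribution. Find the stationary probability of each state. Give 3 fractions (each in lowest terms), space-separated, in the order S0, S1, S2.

Answer: 2/9 44/117 47/117

Derivation:
The stationary distribution satisfies pi = pi * P, i.e.:
  pi_S0 = 3/10*pi_S0 + 1/5*pi_S1 + 1/5*pi_S2
  pi_S1 = 1/10*pi_S0 + 3/10*pi_S1 + 3/5*pi_S2
  pi_S2 = 3/5*pi_S0 + 1/2*pi_S1 + 1/5*pi_S2
with normalization: pi_S0 + pi_S1 + pi_S2 = 1.

Using the first 2 balance equations plus normalization, the linear system A*pi = b is:
  [-7/10, 1/5, 1/5] . pi = 0
  [1/10, -7/10, 3/5] . pi = 0
  [1, 1, 1] . pi = 1

Solving yields:
  pi_S0 = 2/9
  pi_S1 = 44/117
  pi_S2 = 47/117

Verification (pi * P):
  2/9*3/10 + 44/117*1/5 + 47/117*1/5 = 2/9 = pi_S0  (ok)
  2/9*1/10 + 44/117*3/10 + 47/117*3/5 = 44/117 = pi_S1  (ok)
  2/9*3/5 + 44/117*1/2 + 47/117*1/5 = 47/117 = pi_S2  (ok)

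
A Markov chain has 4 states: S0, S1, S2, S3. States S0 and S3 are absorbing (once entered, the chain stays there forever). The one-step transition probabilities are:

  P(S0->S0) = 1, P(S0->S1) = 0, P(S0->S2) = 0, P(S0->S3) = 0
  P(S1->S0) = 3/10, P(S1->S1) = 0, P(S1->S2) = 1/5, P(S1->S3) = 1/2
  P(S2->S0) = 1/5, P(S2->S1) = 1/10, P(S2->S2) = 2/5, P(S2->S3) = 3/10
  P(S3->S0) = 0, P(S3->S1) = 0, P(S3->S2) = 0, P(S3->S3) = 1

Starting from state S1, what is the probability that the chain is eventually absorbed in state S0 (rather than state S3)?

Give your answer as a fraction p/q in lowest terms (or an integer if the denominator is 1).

Answer: 11/29

Derivation:
Let a_i = P(absorbed in S0 | start in state i).
Boundary conditions: a_S0 = 1, a_S3 = 0.
For each transient state i, a_i = sum_j P(i->j) * a_j:
  a_S1 = 3/10*a_S0 + 0*a_S1 + 1/5*a_S2 + 1/2*a_S3
  a_S2 = 1/5*a_S0 + 1/10*a_S1 + 2/5*a_S2 + 3/10*a_S3

Substituting a_S0 = 1 and a_S3 = 0, rearrange to (I - Q) a = r where r[i] = P(i -> S0):
  [1, -1/5] . (a_S1, a_S2) = 3/10
  [-1/10, 3/5] . (a_S1, a_S2) = 1/5

Solving yields:
  a_S1 = 11/29
  a_S2 = 23/58

Starting state is S1, so the absorption probability is a_S1 = 11/29.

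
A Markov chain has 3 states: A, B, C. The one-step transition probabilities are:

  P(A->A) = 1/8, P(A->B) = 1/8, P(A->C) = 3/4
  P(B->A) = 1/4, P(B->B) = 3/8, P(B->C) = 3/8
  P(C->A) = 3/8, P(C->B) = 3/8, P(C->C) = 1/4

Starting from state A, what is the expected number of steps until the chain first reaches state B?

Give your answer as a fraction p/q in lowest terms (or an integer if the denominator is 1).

Let h_i = expected steps to first reach B from state i.
Boundary: h_B = 0.
First-step equations for the other states:
  h_A = 1 + 1/8*h_A + 1/8*h_B + 3/4*h_C
  h_C = 1 + 3/8*h_A + 3/8*h_B + 1/4*h_C

Substituting h_B = 0 and rearranging gives the linear system (I - Q) h = 1:
  [7/8, -3/4] . (h_A, h_C) = 1
  [-3/8, 3/4] . (h_A, h_C) = 1

Solving yields:
  h_A = 4
  h_C = 10/3

Starting state is A, so the expected hitting time is h_A = 4.

Answer: 4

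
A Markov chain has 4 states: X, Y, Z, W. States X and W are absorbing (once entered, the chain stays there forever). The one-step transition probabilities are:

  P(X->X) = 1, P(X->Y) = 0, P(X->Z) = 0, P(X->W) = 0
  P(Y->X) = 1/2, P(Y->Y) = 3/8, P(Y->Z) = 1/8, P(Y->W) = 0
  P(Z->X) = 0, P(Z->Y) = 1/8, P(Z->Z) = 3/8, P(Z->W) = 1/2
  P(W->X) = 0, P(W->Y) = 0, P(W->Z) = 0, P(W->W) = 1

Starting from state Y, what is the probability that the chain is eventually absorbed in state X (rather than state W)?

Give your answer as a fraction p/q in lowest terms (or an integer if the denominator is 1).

Let a_i = P(absorbed in X | start in state i).
Boundary conditions: a_X = 1, a_W = 0.
For each transient state i, a_i = sum_j P(i->j) * a_j:
  a_Y = 1/2*a_X + 3/8*a_Y + 1/8*a_Z + 0*a_W
  a_Z = 0*a_X + 1/8*a_Y + 3/8*a_Z + 1/2*a_W

Substituting a_X = 1 and a_W = 0, rearrange to (I - Q) a = r where r[i] = P(i -> X):
  [5/8, -1/8] . (a_Y, a_Z) = 1/2
  [-1/8, 5/8] . (a_Y, a_Z) = 0

Solving yields:
  a_Y = 5/6
  a_Z = 1/6

Starting state is Y, so the absorption probability is a_Y = 5/6.

Answer: 5/6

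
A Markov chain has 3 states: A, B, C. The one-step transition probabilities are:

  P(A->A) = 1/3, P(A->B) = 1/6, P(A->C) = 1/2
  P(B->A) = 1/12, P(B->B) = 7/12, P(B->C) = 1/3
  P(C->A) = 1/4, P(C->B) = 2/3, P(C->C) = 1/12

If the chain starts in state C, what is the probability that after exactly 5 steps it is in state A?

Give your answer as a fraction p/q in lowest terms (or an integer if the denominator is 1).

Answer: 4871/27648

Derivation:
Computing P^5 by repeated multiplication:
P^1 =
  A: [1/3, 1/6, 1/2]
  B: [1/12, 7/12, 1/3]
  C: [1/4, 2/3, 1/12]
P^2 =
  A: [1/4, 35/72, 19/72]
  B: [23/144, 83/144, 19/72]
  C: [23/144, 35/72, 17/48]
P^3 =
  A: [41/216, 433/864, 89/288]
  B: [289/1728, 931/1728, 127/432]
  C: [35/192, 59/108, 469/1728]
P^4 =
  A: [35/192, 5495/10368, 2983/10368]
  B: [3611/20736, 11159/20736, 2983/10368]
  C: [3611/20736, 5495/10368, 2045/6912]
P^5 =
  A: [5501/31104, 66109/124416, 12101/41472]
  B: [43501/248832, 133063/248832, 18067/62208]
  C: [4871/27648, 8327/15552, 71761/248832]

(P^5)[C -> A] = 4871/27648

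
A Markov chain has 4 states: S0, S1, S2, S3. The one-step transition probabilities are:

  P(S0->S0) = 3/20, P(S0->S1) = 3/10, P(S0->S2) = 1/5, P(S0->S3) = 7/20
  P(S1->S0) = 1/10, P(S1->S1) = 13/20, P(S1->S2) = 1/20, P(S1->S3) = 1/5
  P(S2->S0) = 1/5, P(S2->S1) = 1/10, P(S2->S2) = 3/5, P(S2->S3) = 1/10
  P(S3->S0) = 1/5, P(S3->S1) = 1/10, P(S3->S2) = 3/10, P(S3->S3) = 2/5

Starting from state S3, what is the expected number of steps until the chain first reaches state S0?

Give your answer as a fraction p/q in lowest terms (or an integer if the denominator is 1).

Answer: 45/8

Derivation:
Let h_i = expected steps to first reach S0 from state i.
Boundary: h_S0 = 0.
First-step equations for the other states:
  h_S1 = 1 + 1/10*h_S0 + 13/20*h_S1 + 1/20*h_S2 + 1/5*h_S3
  h_S2 = 1 + 1/5*h_S0 + 1/10*h_S1 + 3/5*h_S2 + 1/10*h_S3
  h_S3 = 1 + 1/5*h_S0 + 1/10*h_S1 + 3/10*h_S2 + 2/5*h_S3

Substituting h_S0 = 0 and rearranging gives the linear system (I - Q) h = 1:
  [7/20, -1/20, -1/5] . (h_S1, h_S2, h_S3) = 1
  [-1/10, 2/5, -1/10] . (h_S1, h_S2, h_S3) = 1
  [-1/10, -3/10, 3/5] . (h_S1, h_S2, h_S3) = 1

Solving yields:
  h_S1 = 55/8
  h_S2 = 45/8
  h_S3 = 45/8

Starting state is S3, so the expected hitting time is h_S3 = 45/8.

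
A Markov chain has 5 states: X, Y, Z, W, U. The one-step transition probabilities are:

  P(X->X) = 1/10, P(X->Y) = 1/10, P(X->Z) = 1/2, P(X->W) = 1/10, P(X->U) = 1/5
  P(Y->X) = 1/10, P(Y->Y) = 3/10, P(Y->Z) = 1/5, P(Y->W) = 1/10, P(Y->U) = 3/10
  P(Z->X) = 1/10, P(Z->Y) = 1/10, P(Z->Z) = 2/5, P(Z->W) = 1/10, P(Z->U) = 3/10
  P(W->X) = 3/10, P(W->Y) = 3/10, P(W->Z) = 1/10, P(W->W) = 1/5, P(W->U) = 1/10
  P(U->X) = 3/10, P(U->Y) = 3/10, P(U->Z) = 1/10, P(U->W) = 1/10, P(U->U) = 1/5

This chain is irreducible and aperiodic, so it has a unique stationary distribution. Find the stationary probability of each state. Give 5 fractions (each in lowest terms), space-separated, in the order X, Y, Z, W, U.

The stationary distribution satisfies pi = pi * P, i.e.:
  pi_X = 1/10*pi_X + 1/10*pi_Y + 1/10*pi_Z + 3/10*pi_W + 3/10*pi_U
  pi_Y = 1/10*pi_X + 3/10*pi_Y + 1/10*pi_Z + 3/10*pi_W + 3/10*pi_U
  pi_Z = 1/2*pi_X + 1/5*pi_Y + 2/5*pi_Z + 1/10*pi_W + 1/10*pi_U
  pi_W = 1/10*pi_X + 1/10*pi_Y + 1/10*pi_Z + 1/5*pi_W + 1/10*pi_U
  pi_U = 1/5*pi_X + 3/10*pi_Y + 3/10*pi_Z + 1/10*pi_W + 1/5*pi_U
with normalization: pi_X + pi_Y + pi_Z + pi_W + pi_U = 1.

Using the first 4 balance equations plus normalization, the linear system A*pi = b is:
  [-9/10, 1/10, 1/10, 3/10, 3/10] . pi = 0
  [1/10, -7/10, 1/10, 3/10, 3/10] . pi = 0
  [1/2, 1/5, -3/5, 1/10, 1/10] . pi = 0
  [1/10, 1/10, 1/10, -4/5, 1/10] . pi = 0
  [1, 1, 1, 1, 1] . pi = 1

Solving yields:
  pi_X = 19/112
  pi_Y = 95/448
  pi_Z = 121/448
  pi_W = 1/9
  pi_U = 239/1008

Verification (pi * P):
  19/112*1/10 + 95/448*1/10 + 121/448*1/10 + 1/9*3/10 + 239/1008*3/10 = 19/112 = pi_X  (ok)
  19/112*1/10 + 95/448*3/10 + 121/448*1/10 + 1/9*3/10 + 239/1008*3/10 = 95/448 = pi_Y  (ok)
  19/112*1/2 + 95/448*1/5 + 121/448*2/5 + 1/9*1/10 + 239/1008*1/10 = 121/448 = pi_Z  (ok)
  19/112*1/10 + 95/448*1/10 + 121/448*1/10 + 1/9*1/5 + 239/1008*1/10 = 1/9 = pi_W  (ok)
  19/112*1/5 + 95/448*3/10 + 121/448*3/10 + 1/9*1/10 + 239/1008*1/5 = 239/1008 = pi_U  (ok)

Answer: 19/112 95/448 121/448 1/9 239/1008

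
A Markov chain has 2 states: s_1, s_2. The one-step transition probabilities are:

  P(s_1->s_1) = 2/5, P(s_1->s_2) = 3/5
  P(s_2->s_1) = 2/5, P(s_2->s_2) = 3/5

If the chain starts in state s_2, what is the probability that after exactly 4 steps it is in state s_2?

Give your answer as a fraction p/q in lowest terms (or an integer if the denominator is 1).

Answer: 3/5

Derivation:
Computing P^4 by repeated multiplication:
P^1 =
  s_1: [2/5, 3/5]
  s_2: [2/5, 3/5]
P^2 =
  s_1: [2/5, 3/5]
  s_2: [2/5, 3/5]
P^3 =
  s_1: [2/5, 3/5]
  s_2: [2/5, 3/5]
P^4 =
  s_1: [2/5, 3/5]
  s_2: [2/5, 3/5]

(P^4)[s_2 -> s_2] = 3/5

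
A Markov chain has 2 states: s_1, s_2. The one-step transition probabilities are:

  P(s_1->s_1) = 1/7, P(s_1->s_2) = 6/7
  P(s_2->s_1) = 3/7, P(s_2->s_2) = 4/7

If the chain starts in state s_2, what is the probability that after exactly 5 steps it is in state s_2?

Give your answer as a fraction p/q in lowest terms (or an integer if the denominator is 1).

Computing P^5 by repeated multiplication:
P^1 =
  s_1: [1/7, 6/7]
  s_2: [3/7, 4/7]
P^2 =
  s_1: [19/49, 30/49]
  s_2: [15/49, 34/49]
P^3 =
  s_1: [109/343, 234/343]
  s_2: [117/343, 226/343]
P^4 =
  s_1: [811/2401, 1590/2401]
  s_2: [795/2401, 1606/2401]
P^5 =
  s_1: [5581/16807, 11226/16807]
  s_2: [5613/16807, 11194/16807]

(P^5)[s_2 -> s_2] = 11194/16807

Answer: 11194/16807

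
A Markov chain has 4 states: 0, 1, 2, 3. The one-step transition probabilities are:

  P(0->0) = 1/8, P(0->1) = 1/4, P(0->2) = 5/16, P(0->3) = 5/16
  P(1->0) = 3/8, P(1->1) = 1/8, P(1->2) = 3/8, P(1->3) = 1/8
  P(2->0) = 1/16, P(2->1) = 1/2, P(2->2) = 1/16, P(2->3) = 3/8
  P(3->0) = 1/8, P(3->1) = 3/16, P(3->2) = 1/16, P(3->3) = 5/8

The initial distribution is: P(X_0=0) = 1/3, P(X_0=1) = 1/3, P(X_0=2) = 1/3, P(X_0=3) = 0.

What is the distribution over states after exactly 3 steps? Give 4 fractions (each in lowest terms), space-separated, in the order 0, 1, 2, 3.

Answer: 363/2048 1005/4096 2323/12288 1193/3072

Derivation:
Propagating the distribution step by step (d_{t+1} = d_t * P):
d_0 = (0=1/3, 1=1/3, 2=1/3, 3=0)
  d_1[0] = 1/3*1/8 + 1/3*3/8 + 1/3*1/16 + 0*1/8 = 3/16
  d_1[1] = 1/3*1/4 + 1/3*1/8 + 1/3*1/2 + 0*3/16 = 7/24
  d_1[2] = 1/3*5/16 + 1/3*3/8 + 1/3*1/16 + 0*1/16 = 1/4
  d_1[3] = 1/3*5/16 + 1/3*1/8 + 1/3*3/8 + 0*5/8 = 13/48
d_1 = (0=3/16, 1=7/24, 2=1/4, 3=13/48)
  d_2[0] = 3/16*1/8 + 7/24*3/8 + 1/4*1/16 + 13/48*1/8 = 35/192
  d_2[1] = 3/16*1/4 + 7/24*1/8 + 1/4*1/2 + 13/48*3/16 = 199/768
  d_2[2] = 3/16*5/16 + 7/24*3/8 + 1/4*1/16 + 13/48*1/16 = 77/384
  d_2[3] = 3/16*5/16 + 7/24*1/8 + 1/4*3/8 + 13/48*5/8 = 275/768
d_2 = (0=35/192, 1=199/768, 2=77/384, 3=275/768)
  d_3[0] = 35/192*1/8 + 199/768*3/8 + 77/384*1/16 + 275/768*1/8 = 363/2048
  d_3[1] = 35/192*1/4 + 199/768*1/8 + 77/384*1/2 + 275/768*3/16 = 1005/4096
  d_3[2] = 35/192*5/16 + 199/768*3/8 + 77/384*1/16 + 275/768*1/16 = 2323/12288
  d_3[3] = 35/192*5/16 + 199/768*1/8 + 77/384*3/8 + 275/768*5/8 = 1193/3072
d_3 = (0=363/2048, 1=1005/4096, 2=2323/12288, 3=1193/3072)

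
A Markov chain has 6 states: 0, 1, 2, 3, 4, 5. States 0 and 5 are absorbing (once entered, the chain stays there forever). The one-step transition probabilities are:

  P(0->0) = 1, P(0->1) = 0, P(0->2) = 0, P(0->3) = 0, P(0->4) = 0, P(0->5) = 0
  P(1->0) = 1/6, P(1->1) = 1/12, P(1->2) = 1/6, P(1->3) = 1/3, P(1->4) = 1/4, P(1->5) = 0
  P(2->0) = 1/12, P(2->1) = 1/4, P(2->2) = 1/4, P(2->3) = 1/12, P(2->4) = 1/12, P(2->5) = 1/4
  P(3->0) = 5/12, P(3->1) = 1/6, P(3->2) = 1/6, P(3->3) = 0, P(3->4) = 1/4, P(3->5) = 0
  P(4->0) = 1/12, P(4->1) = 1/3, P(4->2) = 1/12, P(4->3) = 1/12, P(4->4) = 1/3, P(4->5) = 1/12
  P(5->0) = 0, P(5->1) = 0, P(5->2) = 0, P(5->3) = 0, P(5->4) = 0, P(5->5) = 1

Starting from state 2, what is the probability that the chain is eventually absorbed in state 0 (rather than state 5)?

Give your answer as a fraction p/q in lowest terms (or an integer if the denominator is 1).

Answer: 1411/2706

Derivation:
Let a_i = P(absorbed in 0 | start in state i).
Boundary conditions: a_0 = 1, a_5 = 0.
For each transient state i, a_i = sum_j P(i->j) * a_j:
  a_1 = 1/6*a_0 + 1/12*a_1 + 1/6*a_2 + 1/3*a_3 + 1/4*a_4 + 0*a_5
  a_2 = 1/12*a_0 + 1/4*a_1 + 1/4*a_2 + 1/12*a_3 + 1/12*a_4 + 1/4*a_5
  a_3 = 5/12*a_0 + 1/6*a_1 + 1/6*a_2 + 0*a_3 + 1/4*a_4 + 0*a_5
  a_4 = 1/12*a_0 + 1/3*a_1 + 1/12*a_2 + 1/12*a_3 + 1/3*a_4 + 1/12*a_5

Substituting a_0 = 1 and a_5 = 0, rearrange to (I - Q) a = r where r[i] = P(i -> 0):
  [11/12, -1/6, -1/3, -1/4] . (a_1, a_2, a_3, a_4) = 1/6
  [-1/4, 3/4, -1/12, -1/12] . (a_1, a_2, a_3, a_4) = 1/12
  [-1/6, -1/6, 1, -1/4] . (a_1, a_2, a_3, a_4) = 5/12
  [-1/3, -1/12, -1/12, 2/3] . (a_1, a_2, a_3, a_4) = 1/12

Solving yields:
  a_1 = 1009/1353
  a_2 = 1411/2706
  a_3 = 2147/2706
  a_4 = 896/1353

Starting state is 2, so the absorption probability is a_2 = 1411/2706.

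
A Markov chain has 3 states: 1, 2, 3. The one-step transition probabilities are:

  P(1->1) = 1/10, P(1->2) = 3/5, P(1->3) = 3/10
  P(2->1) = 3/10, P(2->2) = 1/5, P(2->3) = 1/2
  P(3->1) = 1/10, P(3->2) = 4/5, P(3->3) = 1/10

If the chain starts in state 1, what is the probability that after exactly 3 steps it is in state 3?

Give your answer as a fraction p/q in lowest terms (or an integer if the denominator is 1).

Computing P^3 by repeated multiplication:
P^1 =
  1: [1/10, 3/5, 3/10]
  2: [3/10, 1/5, 1/2]
  3: [1/10, 4/5, 1/10]
P^2 =
  1: [11/50, 21/50, 9/25]
  2: [7/50, 31/50, 6/25]
  3: [13/50, 3/10, 11/25]
P^3 =
  1: [23/125, 63/125, 39/125]
  2: [28/125, 2/5, 47/125]
  3: [4/25, 71/125, 34/125]

(P^3)[1 -> 3] = 39/125

Answer: 39/125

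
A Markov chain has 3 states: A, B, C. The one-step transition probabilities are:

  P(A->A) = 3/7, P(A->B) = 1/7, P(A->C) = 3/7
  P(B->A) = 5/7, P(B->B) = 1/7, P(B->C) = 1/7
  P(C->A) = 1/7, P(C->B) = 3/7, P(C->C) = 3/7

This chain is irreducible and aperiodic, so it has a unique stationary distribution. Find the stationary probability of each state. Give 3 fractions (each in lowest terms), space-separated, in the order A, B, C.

Answer: 21/53 13/53 19/53

Derivation:
The stationary distribution satisfies pi = pi * P, i.e.:
  pi_A = 3/7*pi_A + 5/7*pi_B + 1/7*pi_C
  pi_B = 1/7*pi_A + 1/7*pi_B + 3/7*pi_C
  pi_C = 3/7*pi_A + 1/7*pi_B + 3/7*pi_C
with normalization: pi_A + pi_B + pi_C = 1.

Using the first 2 balance equations plus normalization, the linear system A*pi = b is:
  [-4/7, 5/7, 1/7] . pi = 0
  [1/7, -6/7, 3/7] . pi = 0
  [1, 1, 1] . pi = 1

Solving yields:
  pi_A = 21/53
  pi_B = 13/53
  pi_C = 19/53

Verification (pi * P):
  21/53*3/7 + 13/53*5/7 + 19/53*1/7 = 21/53 = pi_A  (ok)
  21/53*1/7 + 13/53*1/7 + 19/53*3/7 = 13/53 = pi_B  (ok)
  21/53*3/7 + 13/53*1/7 + 19/53*3/7 = 19/53 = pi_C  (ok)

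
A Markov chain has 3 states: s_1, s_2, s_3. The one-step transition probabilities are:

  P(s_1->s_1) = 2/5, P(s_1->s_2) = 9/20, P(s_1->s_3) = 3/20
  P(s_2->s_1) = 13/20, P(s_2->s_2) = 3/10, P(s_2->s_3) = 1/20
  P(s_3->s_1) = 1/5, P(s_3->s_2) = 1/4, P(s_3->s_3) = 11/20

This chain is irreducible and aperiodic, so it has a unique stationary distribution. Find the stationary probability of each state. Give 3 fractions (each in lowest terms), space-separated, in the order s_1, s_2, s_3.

Answer: 121/268 24/67 51/268

Derivation:
The stationary distribution satisfies pi = pi * P, i.e.:
  pi_s_1 = 2/5*pi_s_1 + 13/20*pi_s_2 + 1/5*pi_s_3
  pi_s_2 = 9/20*pi_s_1 + 3/10*pi_s_2 + 1/4*pi_s_3
  pi_s_3 = 3/20*pi_s_1 + 1/20*pi_s_2 + 11/20*pi_s_3
with normalization: pi_s_1 + pi_s_2 + pi_s_3 = 1.

Using the first 2 balance equations plus normalization, the linear system A*pi = b is:
  [-3/5, 13/20, 1/5] . pi = 0
  [9/20, -7/10, 1/4] . pi = 0
  [1, 1, 1] . pi = 1

Solving yields:
  pi_s_1 = 121/268
  pi_s_2 = 24/67
  pi_s_3 = 51/268

Verification (pi * P):
  121/268*2/5 + 24/67*13/20 + 51/268*1/5 = 121/268 = pi_s_1  (ok)
  121/268*9/20 + 24/67*3/10 + 51/268*1/4 = 24/67 = pi_s_2  (ok)
  121/268*3/20 + 24/67*1/20 + 51/268*11/20 = 51/268 = pi_s_3  (ok)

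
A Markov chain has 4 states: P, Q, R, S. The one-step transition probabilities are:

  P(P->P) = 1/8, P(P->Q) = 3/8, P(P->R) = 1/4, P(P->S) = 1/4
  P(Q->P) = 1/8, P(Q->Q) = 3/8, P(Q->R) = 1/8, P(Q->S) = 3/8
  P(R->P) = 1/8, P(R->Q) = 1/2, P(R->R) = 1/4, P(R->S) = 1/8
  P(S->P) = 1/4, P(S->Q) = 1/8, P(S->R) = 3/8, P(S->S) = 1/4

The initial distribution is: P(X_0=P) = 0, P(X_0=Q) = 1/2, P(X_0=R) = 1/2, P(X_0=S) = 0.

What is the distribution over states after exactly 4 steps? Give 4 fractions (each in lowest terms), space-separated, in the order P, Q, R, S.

Answer: 647/4096 2781/8192 1977/8192 535/2048

Derivation:
Propagating the distribution step by step (d_{t+1} = d_t * P):
d_0 = (P=0, Q=1/2, R=1/2, S=0)
  d_1[P] = 0*1/8 + 1/2*1/8 + 1/2*1/8 + 0*1/4 = 1/8
  d_1[Q] = 0*3/8 + 1/2*3/8 + 1/2*1/2 + 0*1/8 = 7/16
  d_1[R] = 0*1/4 + 1/2*1/8 + 1/2*1/4 + 0*3/8 = 3/16
  d_1[S] = 0*1/4 + 1/2*3/8 + 1/2*1/8 + 0*1/4 = 1/4
d_1 = (P=1/8, Q=7/16, R=3/16, S=1/4)
  d_2[P] = 1/8*1/8 + 7/16*1/8 + 3/16*1/8 + 1/4*1/4 = 5/32
  d_2[Q] = 1/8*3/8 + 7/16*3/8 + 3/16*1/2 + 1/4*1/8 = 43/128
  d_2[R] = 1/8*1/4 + 7/16*1/8 + 3/16*1/4 + 1/4*3/8 = 29/128
  d_2[S] = 1/8*1/4 + 7/16*3/8 + 3/16*1/8 + 1/4*1/4 = 9/32
d_2 = (P=5/32, Q=43/128, R=29/128, S=9/32)
  d_3[P] = 5/32*1/8 + 43/128*1/8 + 29/128*1/8 + 9/32*1/4 = 41/256
  d_3[Q] = 5/32*3/8 + 43/128*3/8 + 29/128*1/2 + 9/32*1/8 = 341/1024
  d_3[R] = 5/32*1/4 + 43/128*1/8 + 29/128*1/4 + 9/32*3/8 = 249/1024
  d_3[S] = 5/32*1/4 + 43/128*3/8 + 29/128*1/8 + 9/32*1/4 = 135/512
d_3 = (P=41/256, Q=341/1024, R=249/1024, S=135/512)
  d_4[P] = 41/256*1/8 + 341/1024*1/8 + 249/1024*1/8 + 135/512*1/4 = 647/4096
  d_4[Q] = 41/256*3/8 + 341/1024*3/8 + 249/1024*1/2 + 135/512*1/8 = 2781/8192
  d_4[R] = 41/256*1/4 + 341/1024*1/8 + 249/1024*1/4 + 135/512*3/8 = 1977/8192
  d_4[S] = 41/256*1/4 + 341/1024*3/8 + 249/1024*1/8 + 135/512*1/4 = 535/2048
d_4 = (P=647/4096, Q=2781/8192, R=1977/8192, S=535/2048)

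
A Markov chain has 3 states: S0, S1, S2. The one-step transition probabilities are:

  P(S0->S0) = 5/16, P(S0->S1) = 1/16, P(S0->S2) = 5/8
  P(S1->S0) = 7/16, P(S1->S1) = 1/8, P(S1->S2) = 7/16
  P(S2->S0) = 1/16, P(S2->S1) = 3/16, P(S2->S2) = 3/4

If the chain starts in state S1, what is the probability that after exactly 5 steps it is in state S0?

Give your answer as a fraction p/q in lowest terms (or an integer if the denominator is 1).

Computing P^5 by repeated multiplication:
P^1 =
  S0: [5/16, 1/16, 5/8]
  S1: [7/16, 1/8, 7/16]
  S2: [1/16, 3/16, 3/4]
P^2 =
  S0: [21/128, 37/256, 177/256]
  S1: [7/32, 1/8, 21/32]
  S2: [19/128, 43/256, 175/256]
P^3 =
  S0: [323/2048, 647/4096, 2803/4096]
  S1: [21/128, 39/256, 175/256]
  S2: [333/2048, 649/4096, 2781/4096]
P^4 =
  S0: [5281/32768, 10349/65536, 44625/65536]
  S1: [329/2048, 645/4096, 2793/4096]
  S2: [5327/32768, 10307/65536, 44575/65536]
P^5 =
  S0: [84939/524288, 165135/1048576, 713563/1048576]
  S1: [5299/32768, 10327/65536, 44611/65536]
  S2: [84997/524288, 164993/1048576, 713589/1048576]

(P^5)[S1 -> S0] = 5299/32768

Answer: 5299/32768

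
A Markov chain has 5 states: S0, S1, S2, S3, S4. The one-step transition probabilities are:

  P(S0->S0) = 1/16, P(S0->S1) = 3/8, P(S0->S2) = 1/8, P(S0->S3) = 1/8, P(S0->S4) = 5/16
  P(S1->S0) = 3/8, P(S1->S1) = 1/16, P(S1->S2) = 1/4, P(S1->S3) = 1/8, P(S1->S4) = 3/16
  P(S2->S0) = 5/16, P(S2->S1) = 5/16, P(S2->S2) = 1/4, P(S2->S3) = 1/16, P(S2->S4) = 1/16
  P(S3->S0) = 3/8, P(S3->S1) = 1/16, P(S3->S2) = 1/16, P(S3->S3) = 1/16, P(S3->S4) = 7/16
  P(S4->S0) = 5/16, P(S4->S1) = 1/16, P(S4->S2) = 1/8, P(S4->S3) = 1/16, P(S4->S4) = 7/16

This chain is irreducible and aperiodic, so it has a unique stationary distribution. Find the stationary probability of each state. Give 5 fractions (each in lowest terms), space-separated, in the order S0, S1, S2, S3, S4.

The stationary distribution satisfies pi = pi * P, i.e.:
  pi_S0 = 1/16*pi_S0 + 3/8*pi_S1 + 5/16*pi_S2 + 3/8*pi_S3 + 5/16*pi_S4
  pi_S1 = 3/8*pi_S0 + 1/16*pi_S1 + 5/16*pi_S2 + 1/16*pi_S3 + 1/16*pi_S4
  pi_S2 = 1/8*pi_S0 + 1/4*pi_S1 + 1/4*pi_S2 + 1/16*pi_S3 + 1/8*pi_S4
  pi_S3 = 1/8*pi_S0 + 1/8*pi_S1 + 1/16*pi_S2 + 1/16*pi_S3 + 1/16*pi_S4
  pi_S4 = 5/16*pi_S0 + 3/16*pi_S1 + 1/16*pi_S2 + 7/16*pi_S3 + 7/16*pi_S4
with normalization: pi_S0 + pi_S1 + pi_S2 + pi_S3 + pi_S4 = 1.

Using the first 4 balance equations plus normalization, the linear system A*pi = b is:
  [-15/16, 3/8, 5/16, 3/8, 5/16] . pi = 0
  [3/8, -15/16, 5/16, 1/16, 1/16] . pi = 0
  [1/8, 1/4, -3/4, 1/16, 1/8] . pi = 0
  [1/8, 1/8, 1/16, -15/16, 1/16] . pi = 0
  [1, 1, 1, 1, 1] . pi = 1

Solving yields:
  pi_S0 = 8943/33899
  pi_S1 = 6294/33899
  pi_S2 = 11045/67798
  pi_S3 = 3071/33899
  pi_S4 = 20137/67798

Verification (pi * P):
  8943/33899*1/16 + 6294/33899*3/8 + 11045/67798*5/16 + 3071/33899*3/8 + 20137/67798*5/16 = 8943/33899 = pi_S0  (ok)
  8943/33899*3/8 + 6294/33899*1/16 + 11045/67798*5/16 + 3071/33899*1/16 + 20137/67798*1/16 = 6294/33899 = pi_S1  (ok)
  8943/33899*1/8 + 6294/33899*1/4 + 11045/67798*1/4 + 3071/33899*1/16 + 20137/67798*1/8 = 11045/67798 = pi_S2  (ok)
  8943/33899*1/8 + 6294/33899*1/8 + 11045/67798*1/16 + 3071/33899*1/16 + 20137/67798*1/16 = 3071/33899 = pi_S3  (ok)
  8943/33899*5/16 + 6294/33899*3/16 + 11045/67798*1/16 + 3071/33899*7/16 + 20137/67798*7/16 = 20137/67798 = pi_S4  (ok)

Answer: 8943/33899 6294/33899 11045/67798 3071/33899 20137/67798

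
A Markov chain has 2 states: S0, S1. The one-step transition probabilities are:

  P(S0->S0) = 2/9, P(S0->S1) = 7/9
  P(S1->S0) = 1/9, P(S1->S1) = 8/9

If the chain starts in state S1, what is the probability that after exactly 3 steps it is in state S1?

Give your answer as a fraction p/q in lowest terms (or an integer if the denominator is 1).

Answer: 638/729

Derivation:
Computing P^3 by repeated multiplication:
P^1 =
  S0: [2/9, 7/9]
  S1: [1/9, 8/9]
P^2 =
  S0: [11/81, 70/81]
  S1: [10/81, 71/81]
P^3 =
  S0: [92/729, 637/729]
  S1: [91/729, 638/729]

(P^3)[S1 -> S1] = 638/729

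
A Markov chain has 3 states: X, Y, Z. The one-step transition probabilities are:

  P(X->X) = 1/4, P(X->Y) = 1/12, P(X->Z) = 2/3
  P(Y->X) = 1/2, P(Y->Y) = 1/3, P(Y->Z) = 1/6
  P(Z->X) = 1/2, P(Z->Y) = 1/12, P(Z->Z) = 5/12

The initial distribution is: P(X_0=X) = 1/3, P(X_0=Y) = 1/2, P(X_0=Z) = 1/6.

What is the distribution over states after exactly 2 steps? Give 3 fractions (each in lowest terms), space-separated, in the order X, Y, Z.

Propagating the distribution step by step (d_{t+1} = d_t * P):
d_0 = (X=1/3, Y=1/2, Z=1/6)
  d_1[X] = 1/3*1/4 + 1/2*1/2 + 1/6*1/2 = 5/12
  d_1[Y] = 1/3*1/12 + 1/2*1/3 + 1/6*1/12 = 5/24
  d_1[Z] = 1/3*2/3 + 1/2*1/6 + 1/6*5/12 = 3/8
d_1 = (X=5/12, Y=5/24, Z=3/8)
  d_2[X] = 5/12*1/4 + 5/24*1/2 + 3/8*1/2 = 19/48
  d_2[Y] = 5/12*1/12 + 5/24*1/3 + 3/8*1/12 = 13/96
  d_2[Z] = 5/12*2/3 + 5/24*1/6 + 3/8*5/12 = 15/32
d_2 = (X=19/48, Y=13/96, Z=15/32)

Answer: 19/48 13/96 15/32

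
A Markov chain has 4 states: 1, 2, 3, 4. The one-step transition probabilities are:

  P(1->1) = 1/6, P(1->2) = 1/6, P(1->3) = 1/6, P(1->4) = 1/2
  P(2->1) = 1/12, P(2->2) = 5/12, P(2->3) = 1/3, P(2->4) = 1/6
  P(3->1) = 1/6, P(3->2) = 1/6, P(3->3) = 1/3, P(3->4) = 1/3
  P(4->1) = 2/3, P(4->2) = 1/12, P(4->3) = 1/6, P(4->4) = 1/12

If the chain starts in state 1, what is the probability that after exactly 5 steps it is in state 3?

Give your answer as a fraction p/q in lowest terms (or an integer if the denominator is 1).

Computing P^5 by repeated multiplication:
P^1 =
  1: [1/6, 1/6, 1/6, 1/2]
  2: [1/12, 5/12, 1/3, 1/6]
  3: [1/6, 1/6, 1/3, 1/3]
  4: [2/3, 1/12, 1/6, 1/12]
P^2 =
  1: [29/72, 1/6, 2/9, 5/24]
  2: [31/144, 37/144, 7/24, 17/72]
  3: [23/72, 13/72, 1/4, 1/4]
  4: [29/144, 13/72, 5/24, 59/144]
P^3 =
  1: [37/144, 55/288, 25/108, 277/864]
  2: [455/1728, 365/1728, 223/864, 77/288]
  3: [239/864, 55/288, 103/432, 127/432]
  4: [77/216, 307/1728, 25/108, 15/64]
P^4 =
  1: [1075/3456, 973/5184, 1229/5184, 913/3456]
  2: [5863/20736, 1363/6912, 2539/10368, 317/1152]
  3: [343/1152, 1969/10368, 1235/5184, 1421/5184]
  4: [5579/20736, 331/1728, 2435/10368, 2105/6912]
P^5 =
  1: [4403/15552, 7945/41472, 1231/5184, 35813/124416]
  2: [23873/82944, 593/3072, 29903/124416, 34687/124416]
  3: [35819/124416, 23801/124416, 14807/62208, 17591/62208]
  4: [12565/41472, 15691/82944, 14789/62208, 67213/248832]

(P^5)[1 -> 3] = 1231/5184

Answer: 1231/5184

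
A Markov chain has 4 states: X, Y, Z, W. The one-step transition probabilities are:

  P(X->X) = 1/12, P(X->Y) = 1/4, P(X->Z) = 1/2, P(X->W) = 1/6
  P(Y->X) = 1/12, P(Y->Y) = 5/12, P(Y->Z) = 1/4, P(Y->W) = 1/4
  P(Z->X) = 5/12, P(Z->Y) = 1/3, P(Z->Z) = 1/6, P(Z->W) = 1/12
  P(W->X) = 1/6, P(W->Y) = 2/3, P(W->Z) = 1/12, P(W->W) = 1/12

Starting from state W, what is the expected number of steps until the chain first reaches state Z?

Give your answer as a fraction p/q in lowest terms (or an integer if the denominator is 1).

Answer: 285/61

Derivation:
Let h_i = expected steps to first reach Z from state i.
Boundary: h_Z = 0.
First-step equations for the other states:
  h_X = 1 + 1/12*h_X + 1/4*h_Y + 1/2*h_Z + 1/6*h_W
  h_Y = 1 + 1/12*h_X + 5/12*h_Y + 1/4*h_Z + 1/4*h_W
  h_W = 1 + 1/6*h_X + 2/3*h_Y + 1/12*h_Z + 1/12*h_W

Substituting h_Z = 0 and rearranging gives the linear system (I - Q) h = 1:
  [11/12, -1/4, -1/6] . (h_X, h_Y, h_W) = 1
  [-1/12, 7/12, -1/4] . (h_X, h_Y, h_W) = 1
  [-1/6, -2/3, 11/12] . (h_X, h_Y, h_W) = 1

Solving yields:
  h_X = 375/122
  h_Y = 507/122
  h_W = 285/61

Starting state is W, so the expected hitting time is h_W = 285/61.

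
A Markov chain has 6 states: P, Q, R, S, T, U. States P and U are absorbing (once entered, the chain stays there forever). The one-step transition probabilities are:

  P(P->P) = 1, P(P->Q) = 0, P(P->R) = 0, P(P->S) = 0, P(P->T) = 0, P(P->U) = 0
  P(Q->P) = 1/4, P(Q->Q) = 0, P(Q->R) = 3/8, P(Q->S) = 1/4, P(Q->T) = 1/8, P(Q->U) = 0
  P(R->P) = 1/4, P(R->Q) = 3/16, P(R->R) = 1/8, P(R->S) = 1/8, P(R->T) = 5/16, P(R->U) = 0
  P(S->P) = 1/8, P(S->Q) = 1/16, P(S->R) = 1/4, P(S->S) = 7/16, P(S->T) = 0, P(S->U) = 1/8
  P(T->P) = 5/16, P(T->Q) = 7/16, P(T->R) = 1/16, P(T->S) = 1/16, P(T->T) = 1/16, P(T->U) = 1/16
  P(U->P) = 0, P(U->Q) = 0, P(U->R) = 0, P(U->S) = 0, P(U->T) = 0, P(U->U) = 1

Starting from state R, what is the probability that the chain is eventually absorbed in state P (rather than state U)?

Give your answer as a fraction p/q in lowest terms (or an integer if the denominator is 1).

Let a_i = P(absorbed in P | start in state i).
Boundary conditions: a_P = 1, a_U = 0.
For each transient state i, a_i = sum_j P(i->j) * a_j:
  a_Q = 1/4*a_P + 0*a_Q + 3/8*a_R + 1/4*a_S + 1/8*a_T + 0*a_U
  a_R = 1/4*a_P + 3/16*a_Q + 1/8*a_R + 1/8*a_S + 5/16*a_T + 0*a_U
  a_S = 1/8*a_P + 1/16*a_Q + 1/4*a_R + 7/16*a_S + 0*a_T + 1/8*a_U
  a_T = 5/16*a_P + 7/16*a_Q + 1/16*a_R + 1/16*a_S + 1/16*a_T + 1/16*a_U

Substituting a_P = 1 and a_U = 0, rearrange to (I - Q) a = r where r[i] = P(i -> P):
  [1, -3/8, -1/4, -1/8] . (a_Q, a_R, a_S, a_T) = 1/4
  [-3/16, 7/8, -1/8, -5/16] . (a_Q, a_R, a_S, a_T) = 1/4
  [-1/16, -1/4, 9/16, 0] . (a_Q, a_R, a_S, a_T) = 1/8
  [-7/16, -1/16, -1/16, 15/16] . (a_Q, a_R, a_S, a_T) = 5/16

Solving yields:
  a_Q = 8089/9444
  a_R = 8207/9444
  a_S = 2215/3148
  a_T = 7913/9444

Starting state is R, so the absorption probability is a_R = 8207/9444.

Answer: 8207/9444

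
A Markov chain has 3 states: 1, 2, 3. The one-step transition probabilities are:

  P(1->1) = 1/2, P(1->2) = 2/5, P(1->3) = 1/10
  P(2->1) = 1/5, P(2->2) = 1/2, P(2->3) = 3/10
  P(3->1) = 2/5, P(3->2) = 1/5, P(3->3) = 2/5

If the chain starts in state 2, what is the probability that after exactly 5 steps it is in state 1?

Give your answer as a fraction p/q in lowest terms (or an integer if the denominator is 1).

Answer: 3589/10000

Derivation:
Computing P^5 by repeated multiplication:
P^1 =
  1: [1/2, 2/5, 1/10]
  2: [1/5, 1/2, 3/10]
  3: [2/5, 1/5, 2/5]
P^2 =
  1: [37/100, 21/50, 21/100]
  2: [8/25, 39/100, 29/100]
  3: [2/5, 17/50, 13/50]
P^3 =
  1: [353/1000, 2/5, 247/1000]
  2: [177/500, 381/1000, 53/200]
  3: [93/250, 191/500, 123/500]
P^4 =
  1: [3553/10000, 1953/5000, 2541/10000]
  2: [449/1250, 3851/10000, 2557/10000]
  3: [451/1250, 389/1000, 1251/5000]
P^5 =
  1: [35741/100000, 4853/12500, 5087/20000]
  2: [3589/10000, 38737/100000, 25373/100000]
  3: [8957/25000, 19443/50000, 12643/50000]

(P^5)[2 -> 1] = 3589/10000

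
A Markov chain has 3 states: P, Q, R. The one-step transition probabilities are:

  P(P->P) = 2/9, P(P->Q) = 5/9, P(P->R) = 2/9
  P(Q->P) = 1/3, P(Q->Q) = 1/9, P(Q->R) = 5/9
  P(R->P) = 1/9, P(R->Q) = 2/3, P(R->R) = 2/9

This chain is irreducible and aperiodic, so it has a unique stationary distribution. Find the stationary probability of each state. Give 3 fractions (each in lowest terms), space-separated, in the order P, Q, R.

Answer: 13/57 47/114 41/114

Derivation:
The stationary distribution satisfies pi = pi * P, i.e.:
  pi_P = 2/9*pi_P + 1/3*pi_Q + 1/9*pi_R
  pi_Q = 5/9*pi_P + 1/9*pi_Q + 2/3*pi_R
  pi_R = 2/9*pi_P + 5/9*pi_Q + 2/9*pi_R
with normalization: pi_P + pi_Q + pi_R = 1.

Using the first 2 balance equations plus normalization, the linear system A*pi = b is:
  [-7/9, 1/3, 1/9] . pi = 0
  [5/9, -8/9, 2/3] . pi = 0
  [1, 1, 1] . pi = 1

Solving yields:
  pi_P = 13/57
  pi_Q = 47/114
  pi_R = 41/114

Verification (pi * P):
  13/57*2/9 + 47/114*1/3 + 41/114*1/9 = 13/57 = pi_P  (ok)
  13/57*5/9 + 47/114*1/9 + 41/114*2/3 = 47/114 = pi_Q  (ok)
  13/57*2/9 + 47/114*5/9 + 41/114*2/9 = 41/114 = pi_R  (ok)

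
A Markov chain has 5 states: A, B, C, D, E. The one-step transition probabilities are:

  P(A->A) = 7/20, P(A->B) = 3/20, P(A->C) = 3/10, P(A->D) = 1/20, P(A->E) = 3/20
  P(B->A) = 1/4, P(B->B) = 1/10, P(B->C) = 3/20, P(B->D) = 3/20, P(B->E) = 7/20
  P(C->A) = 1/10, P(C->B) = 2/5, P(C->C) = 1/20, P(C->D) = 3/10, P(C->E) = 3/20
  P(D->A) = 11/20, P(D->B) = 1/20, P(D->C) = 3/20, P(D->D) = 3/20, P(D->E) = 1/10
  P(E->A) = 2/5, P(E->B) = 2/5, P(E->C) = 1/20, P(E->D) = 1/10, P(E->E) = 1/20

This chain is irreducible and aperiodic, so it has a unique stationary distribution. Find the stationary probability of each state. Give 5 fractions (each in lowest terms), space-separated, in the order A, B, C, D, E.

Answer: 34831/107835 1506/7189 17804/107835 413/3081 3631/21567

Derivation:
The stationary distribution satisfies pi = pi * P, i.e.:
  pi_A = 7/20*pi_A + 1/4*pi_B + 1/10*pi_C + 11/20*pi_D + 2/5*pi_E
  pi_B = 3/20*pi_A + 1/10*pi_B + 2/5*pi_C + 1/20*pi_D + 2/5*pi_E
  pi_C = 3/10*pi_A + 3/20*pi_B + 1/20*pi_C + 3/20*pi_D + 1/20*pi_E
  pi_D = 1/20*pi_A + 3/20*pi_B + 3/10*pi_C + 3/20*pi_D + 1/10*pi_E
  pi_E = 3/20*pi_A + 7/20*pi_B + 3/20*pi_C + 1/10*pi_D + 1/20*pi_E
with normalization: pi_A + pi_B + pi_C + pi_D + pi_E = 1.

Using the first 4 balance equations plus normalization, the linear system A*pi = b is:
  [-13/20, 1/4, 1/10, 11/20, 2/5] . pi = 0
  [3/20, -9/10, 2/5, 1/20, 2/5] . pi = 0
  [3/10, 3/20, -19/20, 3/20, 1/20] . pi = 0
  [1/20, 3/20, 3/10, -17/20, 1/10] . pi = 0
  [1, 1, 1, 1, 1] . pi = 1

Solving yields:
  pi_A = 34831/107835
  pi_B = 1506/7189
  pi_C = 17804/107835
  pi_D = 413/3081
  pi_E = 3631/21567

Verification (pi * P):
  34831/107835*7/20 + 1506/7189*1/4 + 17804/107835*1/10 + 413/3081*11/20 + 3631/21567*2/5 = 34831/107835 = pi_A  (ok)
  34831/107835*3/20 + 1506/7189*1/10 + 17804/107835*2/5 + 413/3081*1/20 + 3631/21567*2/5 = 1506/7189 = pi_B  (ok)
  34831/107835*3/10 + 1506/7189*3/20 + 17804/107835*1/20 + 413/3081*3/20 + 3631/21567*1/20 = 17804/107835 = pi_C  (ok)
  34831/107835*1/20 + 1506/7189*3/20 + 17804/107835*3/10 + 413/3081*3/20 + 3631/21567*1/10 = 413/3081 = pi_D  (ok)
  34831/107835*3/20 + 1506/7189*7/20 + 17804/107835*3/20 + 413/3081*1/10 + 3631/21567*1/20 = 3631/21567 = pi_E  (ok)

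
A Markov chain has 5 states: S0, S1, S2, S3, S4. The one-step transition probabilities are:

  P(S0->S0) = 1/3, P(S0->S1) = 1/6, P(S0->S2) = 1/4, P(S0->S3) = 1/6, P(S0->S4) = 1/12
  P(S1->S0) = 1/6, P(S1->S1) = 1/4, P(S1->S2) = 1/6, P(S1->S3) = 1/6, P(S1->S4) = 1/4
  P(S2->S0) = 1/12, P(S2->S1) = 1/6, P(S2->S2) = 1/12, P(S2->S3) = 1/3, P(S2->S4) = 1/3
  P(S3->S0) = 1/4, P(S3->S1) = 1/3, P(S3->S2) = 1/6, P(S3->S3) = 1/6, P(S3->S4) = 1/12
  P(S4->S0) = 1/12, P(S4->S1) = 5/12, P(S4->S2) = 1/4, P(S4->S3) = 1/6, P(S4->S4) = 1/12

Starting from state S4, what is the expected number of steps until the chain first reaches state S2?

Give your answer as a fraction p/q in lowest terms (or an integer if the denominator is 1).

Let h_i = expected steps to first reach S2 from state i.
Boundary: h_S2 = 0.
First-step equations for the other states:
  h_S0 = 1 + 1/3*h_S0 + 1/6*h_S1 + 1/4*h_S2 + 1/6*h_S3 + 1/12*h_S4
  h_S1 = 1 + 1/6*h_S0 + 1/4*h_S1 + 1/6*h_S2 + 1/6*h_S3 + 1/4*h_S4
  h_S3 = 1 + 1/4*h_S0 + 1/3*h_S1 + 1/6*h_S2 + 1/6*h_S3 + 1/12*h_S4
  h_S4 = 1 + 1/12*h_S0 + 5/12*h_S1 + 1/4*h_S2 + 1/6*h_S3 + 1/12*h_S4

Substituting h_S2 = 0 and rearranging gives the linear system (I - Q) h = 1:
  [2/3, -1/6, -1/6, -1/12] . (h_S0, h_S1, h_S3, h_S4) = 1
  [-1/6, 3/4, -1/6, -1/4] . (h_S0, h_S1, h_S3, h_S4) = 1
  [-1/4, -1/3, 5/6, -1/12] . (h_S0, h_S1, h_S3, h_S4) = 1
  [-1/12, -5/12, -1/6, 11/12] . (h_S0, h_S1, h_S3, h_S4) = 1

Solving yields:
  h_S0 = 756/163
  h_S1 = 828/163
  h_S3 = 831/163
  h_S4 = 774/163

Starting state is S4, so the expected hitting time is h_S4 = 774/163.

Answer: 774/163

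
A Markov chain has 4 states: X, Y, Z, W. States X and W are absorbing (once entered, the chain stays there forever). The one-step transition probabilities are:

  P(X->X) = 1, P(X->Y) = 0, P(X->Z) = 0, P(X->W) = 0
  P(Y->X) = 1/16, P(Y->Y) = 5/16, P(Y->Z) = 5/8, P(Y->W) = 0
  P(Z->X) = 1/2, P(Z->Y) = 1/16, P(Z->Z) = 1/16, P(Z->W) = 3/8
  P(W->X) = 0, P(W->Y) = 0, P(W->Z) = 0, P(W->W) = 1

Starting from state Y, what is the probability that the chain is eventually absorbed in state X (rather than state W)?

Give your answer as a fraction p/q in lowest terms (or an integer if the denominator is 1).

Answer: 19/31

Derivation:
Let a_i = P(absorbed in X | start in state i).
Boundary conditions: a_X = 1, a_W = 0.
For each transient state i, a_i = sum_j P(i->j) * a_j:
  a_Y = 1/16*a_X + 5/16*a_Y + 5/8*a_Z + 0*a_W
  a_Z = 1/2*a_X + 1/16*a_Y + 1/16*a_Z + 3/8*a_W

Substituting a_X = 1 and a_W = 0, rearrange to (I - Q) a = r where r[i] = P(i -> X):
  [11/16, -5/8] . (a_Y, a_Z) = 1/16
  [-1/16, 15/16] . (a_Y, a_Z) = 1/2

Solving yields:
  a_Y = 19/31
  a_Z = 89/155

Starting state is Y, so the absorption probability is a_Y = 19/31.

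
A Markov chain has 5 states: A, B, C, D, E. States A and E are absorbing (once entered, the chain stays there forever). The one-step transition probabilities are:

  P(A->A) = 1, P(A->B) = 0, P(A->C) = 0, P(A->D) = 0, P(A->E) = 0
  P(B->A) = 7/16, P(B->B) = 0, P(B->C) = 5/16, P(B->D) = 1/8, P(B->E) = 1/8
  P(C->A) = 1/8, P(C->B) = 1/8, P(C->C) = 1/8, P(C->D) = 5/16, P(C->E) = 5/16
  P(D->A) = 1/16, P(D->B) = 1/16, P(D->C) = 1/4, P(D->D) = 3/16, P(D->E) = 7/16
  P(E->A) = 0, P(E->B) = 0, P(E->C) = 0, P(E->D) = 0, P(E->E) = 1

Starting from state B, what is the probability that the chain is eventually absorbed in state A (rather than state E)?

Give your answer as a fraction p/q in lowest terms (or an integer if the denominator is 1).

Let a_i = P(absorbed in A | start in state i).
Boundary conditions: a_A = 1, a_E = 0.
For each transient state i, a_i = sum_j P(i->j) * a_j:
  a_B = 7/16*a_A + 0*a_B + 5/16*a_C + 1/8*a_D + 1/8*a_E
  a_C = 1/8*a_A + 1/8*a_B + 1/8*a_C + 5/16*a_D + 5/16*a_E
  a_D = 1/16*a_A + 1/16*a_B + 1/4*a_C + 3/16*a_D + 7/16*a_E

Substituting a_A = 1 and a_E = 0, rearrange to (I - Q) a = r where r[i] = P(i -> A):
  [1, -5/16, -1/8] . (a_B, a_C, a_D) = 7/16
  [-1/8, 7/8, -5/16] . (a_B, a_C, a_D) = 1/8
  [-1/16, -1/4, 13/16] . (a_B, a_C, a_D) = 1/16

Solving yields:
  a_B = 1333/2393
  a_C = 713/2393
  a_D = 506/2393

Starting state is B, so the absorption probability is a_B = 1333/2393.

Answer: 1333/2393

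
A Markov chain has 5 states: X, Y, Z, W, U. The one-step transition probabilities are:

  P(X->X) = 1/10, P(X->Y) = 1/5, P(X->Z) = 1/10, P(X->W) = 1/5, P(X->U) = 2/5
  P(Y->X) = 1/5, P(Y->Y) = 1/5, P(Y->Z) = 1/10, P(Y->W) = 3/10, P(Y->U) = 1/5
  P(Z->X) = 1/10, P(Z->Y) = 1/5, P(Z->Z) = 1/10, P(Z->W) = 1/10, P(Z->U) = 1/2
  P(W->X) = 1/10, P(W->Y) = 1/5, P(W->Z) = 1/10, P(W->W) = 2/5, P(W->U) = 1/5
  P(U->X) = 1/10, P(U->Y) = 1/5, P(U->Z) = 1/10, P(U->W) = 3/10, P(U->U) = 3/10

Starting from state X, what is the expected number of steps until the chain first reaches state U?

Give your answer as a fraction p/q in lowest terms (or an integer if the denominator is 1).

Answer: 400/127

Derivation:
Let h_i = expected steps to first reach U from state i.
Boundary: h_U = 0.
First-step equations for the other states:
  h_X = 1 + 1/10*h_X + 1/5*h_Y + 1/10*h_Z + 1/5*h_W + 2/5*h_U
  h_Y = 1 + 1/5*h_X + 1/5*h_Y + 1/10*h_Z + 3/10*h_W + 1/5*h_U
  h_Z = 1 + 1/10*h_X + 1/5*h_Y + 1/10*h_Z + 1/10*h_W + 1/2*h_U
  h_W = 1 + 1/10*h_X + 1/5*h_Y + 1/10*h_Z + 2/5*h_W + 1/5*h_U

Substituting h_U = 0 and rearranging gives the linear system (I - Q) h = 1:
  [9/10, -1/5, -1/10, -1/5] . (h_X, h_Y, h_Z, h_W) = 1
  [-1/5, 4/5, -1/10, -3/10] . (h_X, h_Y, h_Z, h_W) = 1
  [-1/10, -1/5, 9/10, -1/10] . (h_X, h_Y, h_Z, h_W) = 1
  [-1/10, -1/5, -1/10, 3/5] . (h_X, h_Y, h_Z, h_W) = 1

Solving yields:
  h_X = 400/127
  h_Y = 490/127
  h_Z = 350/127
  h_W = 500/127

Starting state is X, so the expected hitting time is h_X = 400/127.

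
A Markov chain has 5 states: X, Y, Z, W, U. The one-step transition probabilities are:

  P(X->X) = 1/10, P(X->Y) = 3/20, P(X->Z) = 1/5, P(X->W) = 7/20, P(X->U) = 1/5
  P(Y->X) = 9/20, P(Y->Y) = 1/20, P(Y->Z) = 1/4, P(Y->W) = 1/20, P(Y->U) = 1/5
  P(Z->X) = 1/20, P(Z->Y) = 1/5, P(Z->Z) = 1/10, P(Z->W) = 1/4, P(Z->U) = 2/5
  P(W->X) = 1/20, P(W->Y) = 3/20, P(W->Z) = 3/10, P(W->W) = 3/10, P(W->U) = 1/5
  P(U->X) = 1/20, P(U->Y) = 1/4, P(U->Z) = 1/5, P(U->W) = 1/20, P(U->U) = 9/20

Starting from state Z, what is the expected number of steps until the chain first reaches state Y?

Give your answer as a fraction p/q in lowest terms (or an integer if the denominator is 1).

Answer: 475/98

Derivation:
Let h_i = expected steps to first reach Y from state i.
Boundary: h_Y = 0.
First-step equations for the other states:
  h_X = 1 + 1/10*h_X + 3/20*h_Y + 1/5*h_Z + 7/20*h_W + 1/5*h_U
  h_Z = 1 + 1/20*h_X + 1/5*h_Y + 1/10*h_Z + 1/4*h_W + 2/5*h_U
  h_W = 1 + 1/20*h_X + 3/20*h_Y + 3/10*h_Z + 3/10*h_W + 1/5*h_U
  h_U = 1 + 1/20*h_X + 1/4*h_Y + 1/5*h_Z + 1/20*h_W + 9/20*h_U

Substituting h_Y = 0 and rearranging gives the linear system (I - Q) h = 1:
  [9/10, -1/5, -7/20, -1/5] . (h_X, h_Z, h_W, h_U) = 1
  [-1/20, 9/10, -1/4, -2/5] . (h_X, h_Z, h_W, h_U) = 1
  [-1/20, -3/10, 7/10, -1/5] . (h_X, h_Z, h_W, h_U) = 1
  [-1/20, -1/5, -1/20, 11/20] . (h_X, h_Z, h_W, h_U) = 1

Solving yields:
  h_X = 255/49
  h_Z = 475/98
  h_W = 760/147
  h_U = 95/21

Starting state is Z, so the expected hitting time is h_Z = 475/98.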